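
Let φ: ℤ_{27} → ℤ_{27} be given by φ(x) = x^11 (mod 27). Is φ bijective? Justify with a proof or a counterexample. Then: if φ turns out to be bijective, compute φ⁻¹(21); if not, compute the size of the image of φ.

φ(0) = 0^11 = 0.
φ(3): Repeated squaring mod 27: 3^1 ≡ 3, 3^2 ≡ 3² = 9, 3^4 ≡ 9² = 81 ≡ 0, 3^8 ≡ 0² = 0. Since 11 = 8 + 2 + 1, 3^11 ≡ 0·9·3: 0·9 = 0, then 0·3 = 0. So 3^11 ≡ 0 (mod 27).
So φ(0) = φ(3) = 0 while 0 ≠ 3, therefore φ is not injective, hence not bijective.
Since φ is not bijective, we determine |image(φ)|. Computing x^11 mod 27 for each x (by repeated squaring, reducing mod 27 at every step), the values φ(0), φ(1), …, φ(26) are: 0, 1, 23, 0, 16, 2, 0, 22, 17, 0, 19, 14, 0, 7, 20, 0, 13, 8, 0, 10, 5, 0, 25, 11, 0, 4, 26.
The distinct values are {0, 1, 2, 4, 5, 7, 8, 10, 11, 13, 14, 16, 17, 19, 20, 22, 23, 25, 26}; there are 19 of them.

19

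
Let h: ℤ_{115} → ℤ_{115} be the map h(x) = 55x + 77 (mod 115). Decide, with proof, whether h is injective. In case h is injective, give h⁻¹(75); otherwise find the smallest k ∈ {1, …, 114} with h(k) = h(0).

23

We have gcd(55, 115) = 5 > 1. Taking u = 0 and v = 23: h(0) = 77 and h(23) = 55·23 + 77 = 1342 ≡ 77 (mod 115).
So h(0) = h(23) while 0 ≠ 23, thus h is not injective.
Since h is not injective, we find the least positive k with h(k) = h(0): this means 55k ≡ 0 (mod 115), i.e. 115 ∣ 55k. Since gcd(55, 115) = 5, dividing through by 5 this holds exactly when 23 ∣ 11k, and as gcd(11, 23) = 1, exactly when 23 ∣ k.
The smallest positive such k is 23.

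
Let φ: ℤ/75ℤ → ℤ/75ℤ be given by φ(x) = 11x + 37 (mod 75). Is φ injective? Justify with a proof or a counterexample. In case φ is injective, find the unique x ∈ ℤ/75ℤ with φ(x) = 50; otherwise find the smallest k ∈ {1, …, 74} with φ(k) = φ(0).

8

Recall: φ is injective if φ(u) = φ(v) implies u = v.
If φ(u) = φ(v), then 11u ≡ 11v (mod 75). Because gcd(11, 75) = 1, we may cancel 11 to get u ≡ v (mod 75).
Thus φ is injective.
We now compute 11⁻¹ mod 75 explicitly. Euclid's algorithm: 75 = 6·11 + 9, 11 = 1·9 + 2, 9 = 4·2 + 1; back-substituting gives 1 = 41·11 − 6·75, so 11⁻¹ ≡ 41 (mod 75).
Since φ is injective, we find φ⁻¹(50): we need 11x ≡ 50 − 37 ≡ 13 (mod 75). Using 11⁻¹ = 41: x ≡ 41·13 = 533 = 7·75 + 8, so x = 8.
Check: φ(8) = 11·8 + 37 = 125 = 1·75 + 50 ≡ 50 (mod 75).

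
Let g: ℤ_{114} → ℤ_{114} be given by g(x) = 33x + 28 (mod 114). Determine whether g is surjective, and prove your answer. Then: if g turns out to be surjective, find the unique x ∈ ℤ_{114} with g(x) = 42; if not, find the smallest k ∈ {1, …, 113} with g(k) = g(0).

Since gcd(33, 114) = 3, we have 33x ≡ 0 (mod 3) for all x, so g(x) ≡ 1 (mod 3).
But 0 ≢ 1 (mod 3), so 0 ∈ ℤ_{114} has no preimage. So g is not surjective.
Since g is not surjective, we find the least positive k with g(k) = g(0): this means 33k ≡ 0 (mod 114), i.e. 114 ∣ 33k. Since gcd(33, 114) = 3, dividing through by 3 this holds exactly when 38 ∣ 11k, and as gcd(11, 38) = 1, exactly when 38 ∣ k.
The smallest positive such k is 38.

38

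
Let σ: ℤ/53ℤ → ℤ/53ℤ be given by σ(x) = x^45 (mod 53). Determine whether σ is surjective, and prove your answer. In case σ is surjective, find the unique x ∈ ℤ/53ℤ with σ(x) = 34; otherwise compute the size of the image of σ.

50

Since 53 is prime, the nonzero elements of ℤ/53ℤ form a cyclic group of order 52.
As gcd(45, 52) = 1, raising to the 45th power is a bijection on this group: if a^45 ≡ b^45 then (ab^{−1})^45 = 1, and the only element of order dividing gcd(45, 52) = 1 is 1, so a = b.
With σ(0) = 0 this makes σ injective on all of ℤ/53ℤ, hence bijective (finite equal-size domain and codomain). In particular σ is surjective.
Since σ is surjective, we find the preimage of 34. The inverse of x ↦ x^45 on (ℤ/53ℤ)^× is x ↦ x^37, because 45·37 = 1665 = 32·52 + 1 ≡ 1 (mod 52) and x^{52} = 1 for x ≠ 0 (Fermat). So σ⁻¹(34) = 34^37 mod 53.
Repeated squaring mod 53: 34^1 ≡ 34, 34^2 ≡ 34² = 1156 ≡ 43, 34^4 ≡ 43² = 1849 ≡ 47, 34^8 ≡ 47² = 2209 ≡ 36, 34^16 ≡ 36² = 1296 ≡ 24, 34^32 ≡ 24² = 576 ≡ 46. Since 37 = 32 + 4 + 1, 34^37 ≡ 46·47·34: 46·47 = 2162 ≡ 42, then 42·34 = 1428 ≡ 50. So 34^37 ≡ 50 (mod 53).
Hence σ⁻¹(34) = 50.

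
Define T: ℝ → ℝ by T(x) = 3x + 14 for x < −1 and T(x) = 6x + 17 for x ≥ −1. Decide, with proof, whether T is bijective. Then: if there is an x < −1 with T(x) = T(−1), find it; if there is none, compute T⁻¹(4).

Both pieces are strictly increasing (slopes 3 and 6), so each is injective on its own interval.
The left piece maps (−∞, −1) onto (−∞, 11); the right piece maps [−1, ∞) onto [11, ∞).
Since 11 = 11, the images partition ℝ: T is injective and surjective, hence bijective.
Because the two images are disjoint, no x < −1 has T(x) = T(−1), so we compute T⁻¹(4): 4 lies in (−∞, 11), so solve 3x + 14 = 4: x = (4 − 14)/3 = −10/3.

-10/3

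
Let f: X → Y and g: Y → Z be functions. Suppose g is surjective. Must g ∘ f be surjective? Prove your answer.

not surjective

No. Take X = {1}, Y = Z = {1, 2, 3, 4}, f(1) = 1, and g = identity (surjective).
Then (g ∘ f)(1) = 1, and 4 ∈ Z has no preimage under g ∘ f, so g ∘ f is not surjective.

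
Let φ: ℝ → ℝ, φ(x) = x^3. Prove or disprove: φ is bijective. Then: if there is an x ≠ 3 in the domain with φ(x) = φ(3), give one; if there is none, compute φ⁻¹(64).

On ℝ, x ↦ x^3 is strictly increasing (injective) and for any y ∈ ℝ the 3rd root y^{1/3} lies in ℝ (surjective). So φ is bijective.
Since x ↦ x^3 is strictly increasing on ℝ, it is injective there, so no x ≠ 3 in the domain has φ(x) = φ(3). We therefore compute φ⁻¹(64) = 64^{1/3} = 4 (indeed 4^3 = 64).

4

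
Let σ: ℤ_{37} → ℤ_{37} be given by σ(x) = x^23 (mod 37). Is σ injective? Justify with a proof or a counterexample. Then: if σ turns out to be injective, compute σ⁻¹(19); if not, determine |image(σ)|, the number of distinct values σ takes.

20

Since 37 is prime, the nonzero elements of ℤ_{37} form a cyclic group of order 36.
As gcd(23, 36) = 1, raising to the 23rd power is a bijection on this group: if u^23 ≡ v^23 then (uv^{−1})^23 = 1, and the only element of order dividing gcd(23, 36) = 1 is 1, so u = v.
With σ(0) = 0 this makes σ injective on all of ℤ_{37}, hence bijective (finite equal-size domain and codomain). In particular σ is injective.
Since σ is injective, we find the preimage of 19. The inverse of x ↦ x^23 on (ℤ_{37})^× is x ↦ x^11, because 23·11 = 253 = 7·36 + 1 ≡ 1 (mod 36) and x^{36} = 1 for x ≠ 0 (Fermat). So σ⁻¹(19) = 19^11 mod 37.
Repeated squaring mod 37: 19^1 ≡ 19, 19^2 ≡ 19² = 361 ≡ 28, 19^4 ≡ 28² = 784 ≡ 7, 19^8 ≡ 7² = 49 ≡ 12. Since 11 = 8 + 2 + 1, 19^11 ≡ 12·28·19: 12·28 = 336 ≡ 3, then 3·19 = 57 ≡ 20. So 19^11 ≡ 20 (mod 37).
Hence σ⁻¹(19) = 20.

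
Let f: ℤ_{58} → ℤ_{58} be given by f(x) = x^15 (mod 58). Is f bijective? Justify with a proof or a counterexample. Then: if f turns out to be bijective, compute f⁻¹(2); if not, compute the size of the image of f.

56

Computing x^15 mod 58 for each x (by repeated squaring, reducing mod 58 at every step), the values f(0), f(1), …, f(57) are: 0, 1, 56, 55, 4, 5, 6, 7, 50, 9, 48, 47, 46, 13, 44, 43, 16, 41, 40, 39, 20, 37, 22, 23, 24, 25, 32, 31, 28, 29, 30, 27, 26, 33, 34, 35, 36, 21, 38, 19, 18, 17, 42, 15, 14, 45, 12, 11, 10, 49, 8, 51, 52, 53, 54, 3, 2, 57.
Every element of ℤ_{58} appears exactly once in this list, so f is a bijection, and in particular bijective.
Since f is bijective, we read off the preimage of 2 from the same table: f(56) = 2, so f⁻¹(2) = 56.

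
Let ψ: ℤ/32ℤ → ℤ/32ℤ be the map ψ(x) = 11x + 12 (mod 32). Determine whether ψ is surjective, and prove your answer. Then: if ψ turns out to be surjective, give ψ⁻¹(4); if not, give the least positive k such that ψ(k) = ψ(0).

8

Since gcd(11, 32) = 1, 11 is invertible modulo 32. Euclid's algorithm: 32 = 2·11 + 10, 11 = 1·10 + 1; back-substituting gives 1 = 3·11 − 1·32, so 11⁻¹ ≡ 3 (mod 32).
For any y ∈ ℤ/32ℤ, x = 3(y − 12) mod 32 satisfies ψ(x) = 11·3(y − 12) + 12 ≡ y (since 11·3 ≡ 1 mod 32). So every y has a preimage.
So ψ is surjective.
Since ψ is surjective, we compute ψ⁻¹(4): solve 11x + 12 ≡ 4 (mod 32), i.e. 11x ≡ 24 (mod 32).
Multiplying by 11⁻¹ = 3 gives x ≡ 3·24 = 72 = 2·32 + 8 ≡ 8 (mod 32).
Check: ψ(8) = 11·8 + 12 = 100 = 3·32 + 4 ≡ 4 (mod 32).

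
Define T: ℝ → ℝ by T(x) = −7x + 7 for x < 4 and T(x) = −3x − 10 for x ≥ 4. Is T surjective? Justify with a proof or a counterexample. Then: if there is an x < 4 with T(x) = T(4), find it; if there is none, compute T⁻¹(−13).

20/7

Both pieces are strictly decreasing (slopes −7 and −3), so each is injective on its own interval.
The left piece maps (−∞, 4) onto (−21, ∞); the right piece maps [4, ∞) onto (−∞, −22].
The union (−21, ∞) ∪ (−∞, −22] omits the interval between −21 and −22; in particular −21 has no preimage. So T is not surjective.
Because the two images are disjoint, no x < 4 has T(x) = T(4), so we compute T⁻¹(−13): −13 lies in (−21, ∞), so solve −7x + 7 = −13: x = (−13 − 7)/(−7) = 20/7.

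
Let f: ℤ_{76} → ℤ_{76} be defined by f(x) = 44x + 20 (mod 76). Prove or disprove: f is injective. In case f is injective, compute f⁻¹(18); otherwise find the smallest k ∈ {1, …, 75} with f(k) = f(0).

By definition, f is injective if f(a) = f(b) implies a = b.
We have gcd(44, 76) = 4 > 1. Taking a = 0 and b = 19: f(0) = 20 and f(19) = 44·19 + 20 = 856 ≡ 20 (mod 76).
So f(0) = f(19) while 0 ≠ 19, hence f is not injective.
Since f is not injective, we find the least positive k with f(k) = f(0): this means 44k ≡ 0 (mod 76), i.e. 76 ∣ 44k. Since gcd(44, 76) = 4, dividing through by 4 this holds exactly when 19 ∣ 11k, and as gcd(11, 19) = 1, exactly when 19 ∣ k.
The smallest positive such k is 19.

19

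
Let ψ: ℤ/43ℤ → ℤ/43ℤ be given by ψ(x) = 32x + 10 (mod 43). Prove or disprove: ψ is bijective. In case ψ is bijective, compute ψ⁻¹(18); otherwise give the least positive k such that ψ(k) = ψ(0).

Suppose ψ(x_1) = ψ(x_2) in ℤ/43ℤ. Then 32x_1 + 10 ≡ 32x_2 + 10 (mod 43), hence 32(x_1 − x_2) ≡ 0 (mod 43).
Since gcd(32, 43) = 1, 32 is invertible modulo 43, hence x_1 − x_2 ≡ 0 (mod 43), i.e. x_1 = x_2.
We now compute 32⁻¹ mod 43 explicitly. Euclid's algorithm: 43 = 1·32 + 11, 32 = 2·11 + 10, 11 = 1·10 + 1; back-substituting gives 1 = 39·32 − 29·43, so 32⁻¹ ≡ 39 (mod 43).
For any y ∈ ℤ/43ℤ, x = 39(y − 10) mod 43 satisfies ψ(x) = 32·39(y − 10) + 10 ≡ y (since 32·39 ≡ 1 mod 43). So every y has a preimage.
Hence ψ is bijective.
Since ψ is bijective, we find ψ⁻¹(18): we need 32x ≡ 18 − 10 ≡ 8 (mod 43). Using 32⁻¹ = 39: x ≡ 39·8 = 312 = 7·43 + 11, so x = 11.
Check: ψ(11) = 32·11 + 10 = 362 = 8·43 + 18 ≡ 18 (mod 43).

11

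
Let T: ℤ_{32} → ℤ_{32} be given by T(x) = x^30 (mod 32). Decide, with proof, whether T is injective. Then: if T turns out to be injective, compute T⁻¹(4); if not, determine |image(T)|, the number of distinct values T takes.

T(0) = 0^30 = 0.
T(2): Repeated squaring mod 32: 2^1 ≡ 2, 2^2 ≡ 2² = 4, 2^4 ≡ 4² = 16, 2^8 ≡ 16² = 256 ≡ 0, 2^16 ≡ 0² = 0. Since 30 = 16 + 8 + 4 + 2, 2^30 ≡ 0·0·16·4: 0·0 = 0, then 0·16 = 0, then 0·4 = 0. So 2^30 ≡ 0 (mod 32).
So T(0) = T(2) = 0 while 0 ≠ 2, thus T is not injective.
Since T is not injective, we determine |image(T)|. Computing x^30 mod 32 for each x (by repeated squaring, reducing mod 32 at every step), the values T(0), T(1), …, T(31) are: 0, 1, 0, 25, 0, 9, 0, 17, 0, 17, 0, 9, 0, 25, 0, 1, 0, 1, 0, 25, 0, 9, 0, 17, 0, 17, 0, 9, 0, 25, 0, 1.
The distinct values are {0, 1, 9, 17, 25}; there are 5 of them.

5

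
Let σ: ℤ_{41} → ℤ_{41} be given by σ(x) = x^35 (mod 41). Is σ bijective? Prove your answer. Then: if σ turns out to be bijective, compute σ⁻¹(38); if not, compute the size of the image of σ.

9

σ(3): Repeated squaring mod 41: 3^1 ≡ 3, 3^2 ≡ 3² = 9, 3^4 ≡ 9² = 81 ≡ 40, 3^8 ≡ 40² = 1600 ≡ 1, 3^16 ≡ 1² = 1, 3^32 ≡ 1² = 1. Since 35 = 32 + 2 + 1, 3^35 ≡ 1·9·3: 1·9 = 9, then 9·3 = 27. So 3^35 ≡ 27 (mod 41).
σ(7): Repeated squaring mod 41: 7^1 ≡ 7, 7^2 ≡ 7² = 49 ≡ 8, 7^4 ≡ 8² = 64 ≡ 23, 7^8 ≡ 23² = 529 ≡ 37, 7^16 ≡ 37² = 1369 ≡ 16, 7^32 ≡ 16² = 256 ≡ 10. Since 35 = 32 + 2 + 1, 7^35 ≡ 10·8·7: 10·8 = 80 ≡ 39, then 39·7 = 273 ≡ 27. So 7^35 ≡ 27 (mod 41).
So σ(3) = σ(7) = 27 while 3 ≠ 7, so σ is not injective, hence not bijective.
Since σ is not bijective, we determine |image(σ)|. Computing x^35 mod 41 for each x (by repeated squaring, reducing mod 41 at every step), the values σ(0), σ(1), …, σ(40) are: 0, 1, 9, 27, 40, 32, 38, 27, 32, 32, 1, 14, 14, 27, 38, 3, 1, 38, 1, 38, 9, 32, 3, 40, 3, 40, 38, 3, 14, 27, 27, 40, 9, 9, 14, 3, 9, 1, 14, 32, 40.
The distinct values are {0, 1, 3, 9, 14, 27, 32, 38, 40}; there are 9 of them.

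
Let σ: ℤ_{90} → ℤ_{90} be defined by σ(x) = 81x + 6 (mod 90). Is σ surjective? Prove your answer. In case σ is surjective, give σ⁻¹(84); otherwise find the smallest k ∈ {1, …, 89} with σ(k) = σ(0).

10

By definition, surjectivity means every element of the codomain has a preimage under σ.
Since gcd(81, 90) = 9, we have 81x ≡ 0 (mod 9) for all x, so σ(x) ≡ 6 (mod 9).
But 0 ≢ 6 (mod 9), so 0 ∈ ℤ_{90} has no preimage. So σ is not surjective.
Since σ is not surjective, we find the least positive k with σ(k) = σ(0): this means 81k ≡ 0 (mod 90), i.e. 90 ∣ 81k. Since gcd(81, 90) = 9, dividing through by 9 this holds exactly when 10 ∣ 9k, and as gcd(9, 10) = 1, exactly when 10 ∣ k.
The smallest positive such k is 10.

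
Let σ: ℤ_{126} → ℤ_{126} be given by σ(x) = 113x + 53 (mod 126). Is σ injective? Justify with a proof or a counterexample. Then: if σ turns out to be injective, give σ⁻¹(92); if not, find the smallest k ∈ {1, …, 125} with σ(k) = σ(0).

123

By definition, σ is injective when σ(a) = σ(b) forces a = b.
If σ(a) = σ(b), then 113a ≡ 113b (mod 126). Because gcd(113, 126) = 1, we may cancel 113 to get a ≡ b (mod 126).
Therefore σ is injective.
We now compute 113⁻¹ mod 126 explicitly. Euclid's algorithm: 126 = 1·113 + 13, 113 = 8·13 + 9, 13 = 1·9 + 4, 9 = 2·4 + 1; back-substituting gives 1 = 29·113 − 26·126, so 113⁻¹ ≡ 29 (mod 126).
Since σ is injective, we find σ⁻¹(92): we need 113x ≡ 92 − 53 ≡ 39 (mod 126). Using 113⁻¹ = 29: x ≡ 29·39 = 1131 = 8·126 + 123, so x = 123.
Check: σ(123) = 113·123 + 53 = 13952 = 110·126 + 92 ≡ 92 (mod 126).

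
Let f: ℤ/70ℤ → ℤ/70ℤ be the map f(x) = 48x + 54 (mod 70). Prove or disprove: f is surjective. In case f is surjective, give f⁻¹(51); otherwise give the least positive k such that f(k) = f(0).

35

Since gcd(48, 70) = 2, we have 48x ≡ 0 (mod 2) for all x, so f(x) ≡ 0 (mod 2).
But 1 ≢ 0 (mod 2), so 1 ∈ ℤ/70ℤ has no preimage. Therefore f is not surjective.
Since f is not surjective, we find the least positive k with f(k) = f(0): this means 48k ≡ 0 (mod 70), i.e. 70 ∣ 48k. Since gcd(48, 70) = 2, dividing through by 2 this holds exactly when 35 ∣ 24k, and as gcd(24, 35) = 1, exactly when 35 ∣ k.
The smallest positive such k is 35.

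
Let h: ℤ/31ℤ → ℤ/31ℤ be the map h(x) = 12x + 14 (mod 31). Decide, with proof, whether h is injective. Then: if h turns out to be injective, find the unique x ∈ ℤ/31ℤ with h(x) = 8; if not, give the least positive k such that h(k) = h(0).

15

If h(x_1) = h(x_2), then 12x_1 ≡ 12x_2 (mod 31). Because gcd(12, 31) = 1, we may cancel 12 to get x_1 ≡ x_2 (mod 31).
So h is injective.
We now compute 12⁻¹ mod 31 explicitly. Euclid's algorithm: 31 = 2·12 + 7, 12 = 1·7 + 5, 7 = 1·5 + 2, 5 = 2·2 + 1; back-substituting gives 1 = 13·12 − 5·31, so 12⁻¹ ≡ 13 (mod 31).
Since h is injective, we find h⁻¹(8): we need 12x ≡ 8 − 14 ≡ 25 (mod 31). Using 12⁻¹ = 13: x ≡ 13·25 = 325 = 10·31 + 15, so x = 15.
Check: h(15) = 12·15 + 14 = 194 = 6·31 + 8 ≡ 8 (mod 31).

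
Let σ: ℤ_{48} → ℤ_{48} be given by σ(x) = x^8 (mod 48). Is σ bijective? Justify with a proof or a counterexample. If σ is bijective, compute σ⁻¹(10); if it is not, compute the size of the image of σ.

4

σ(2): Repeated squaring mod 48: 2^1 ≡ 2, 2^2 ≡ 2² = 4, 2^4 ≡ 4² = 16, 2^8 ≡ 16² = 256 ≡ 16. So 2^8 ≡ 16 (mod 48).
σ(4): Repeated squaring mod 48: 4^1 ≡ 4, 4^2 ≡ 4² = 16, 4^4 ≡ 16² = 256 ≡ 16, 4^8 ≡ 16² = 256 ≡ 16. So 4^8 ≡ 16 (mod 48).
So σ(2) = σ(4) = 16 while 2 ≠ 4, thus σ is not injective, hence not bijective.
Since σ is not bijective, we determine |image(σ)|. Computing x^8 mod 48 for each x (by repeated squaring, reducing mod 48 at every step), the values σ(0), σ(1), …, σ(47) are: 0, 1, 16, 33, 16, 1, 0, 1, 16, 33, 16, 1, 0, 1, 16, 33, 16, 1, 0, 1, 16, 33, 16, 1, 0, 1, 16, 33, 16, 1, 0, 1, 16, 33, 16, 1, 0, 1, 16, 33, 16, 1, 0, 1, 16, 33, 16, 1.
The distinct values are {0, 1, 16, 33}; there are 4 of them.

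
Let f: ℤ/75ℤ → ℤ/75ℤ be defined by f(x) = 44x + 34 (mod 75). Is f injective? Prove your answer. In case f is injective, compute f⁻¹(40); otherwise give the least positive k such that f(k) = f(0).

24

If f(s) = f(t), then 44s ≡ 44t (mod 75). Because gcd(44, 75) = 1, we may cancel 44 to get s ≡ t (mod 75).
Thus f is injective.
We now compute 44⁻¹ mod 75 explicitly. Euclid's algorithm: 75 = 1·44 + 31, 44 = 1·31 + 13, 31 = 2·13 + 5, 13 = 2·5 + 3, 5 = 1·3 + 2, 3 = 1·2 + 1; back-substituting gives 1 = 29·44 − 17·75, so 44⁻¹ ≡ 29 (mod 75).
Since f is injective, we find f⁻¹(40): we need 44x ≡ 40 − 34 ≡ 6 (mod 75). Using 44⁻¹ = 29: x ≡ 29·6 = 174 = 2·75 + 24, so x = 24.
Check: f(24) = 44·24 + 34 = 1090 = 14·75 + 40 ≡ 40 (mod 75).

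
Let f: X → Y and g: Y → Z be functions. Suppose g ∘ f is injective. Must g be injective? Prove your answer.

No. Take X = {1}, Y = {1, 2, 3}, Z = {1, 2, 3}, f(a) = a for each a ∈ X, and g(b) = 2 if b ∈ {2, 3} else g(b) = b.
Then g ∘ f = f is injective (X ⊂ Y and f is the inclusion), but g(2) = g(3) = 2 with 2 ≠ 3, so g is not injective.

not injective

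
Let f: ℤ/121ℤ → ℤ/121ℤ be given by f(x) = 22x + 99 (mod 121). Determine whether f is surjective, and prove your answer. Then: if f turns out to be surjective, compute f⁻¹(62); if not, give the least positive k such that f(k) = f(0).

11

Recall that surjectivity means every element of the codomain has a preimage under f.
Since gcd(22, 121) = 11, we have 22x ≡ 0 (mod 11) for all x, so f(x) ≡ 0 (mod 11).
But 1 ≢ 0 (mod 11), so 1 ∈ ℤ/121ℤ has no preimage. Therefore f is not surjective.
Since f is not surjective, we find the least positive k with f(k) = f(0): this means 22k ≡ 0 (mod 121), i.e. 121 ∣ 22k. Since gcd(22, 121) = 11, dividing through by 11 this holds exactly when 11 ∣ 2k, and as gcd(2, 11) = 1, exactly when 11 ∣ k.
The smallest positive such k is 11.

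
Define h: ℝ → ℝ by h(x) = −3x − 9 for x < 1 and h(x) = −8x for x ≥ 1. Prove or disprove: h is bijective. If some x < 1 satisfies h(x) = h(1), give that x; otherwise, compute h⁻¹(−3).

-1/3

Both pieces are strictly decreasing (slopes −3 and −8), so each is injective on its own interval.
The left piece maps (−∞, 1) onto (−12, ∞); the right piece maps [1, ∞) onto (−∞, −8].
These images overlap. In particular h(1) = −8 (right piece), and solving −3x − 9 = −8 on the left piece gives x = −1/3 < 1.
So h(−1/3) = h(1) with −1/3 ≠ 1, and h is not injective, hence not bijective. This x = −1/3 is the requested value below 1.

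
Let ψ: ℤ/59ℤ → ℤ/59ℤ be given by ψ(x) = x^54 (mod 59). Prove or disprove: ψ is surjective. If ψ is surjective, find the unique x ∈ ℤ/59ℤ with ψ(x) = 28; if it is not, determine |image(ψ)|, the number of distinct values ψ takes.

30

ψ(29): Repeated squaring mod 59: 29^1 ≡ 29, 29^2 ≡ 29² = 841 ≡ 15, 29^4 ≡ 15² = 225 ≡ 48, 29^8 ≡ 48² = 2304 ≡ 3, 29^16 ≡ 3² = 9, 29^32 ≡ 9² = 81 ≡ 22. Since 54 = 32 + 16 + 4 + 2, 29^54 ≡ 22·9·48·15: 22·9 = 198 ≡ 21, then 21·48 = 1008 ≡ 5, then 5·15 = 75 ≡ 16. So 29^54 ≡ 16 (mod 59).
ψ(30): Repeated squaring mod 59: 30^1 ≡ 30, 30^2 ≡ 30² = 900 ≡ 15, 30^4 ≡ 15² = 225 ≡ 48, 30^8 ≡ 48² = 2304 ≡ 3, 30^16 ≡ 3² = 9, 30^32 ≡ 9² = 81 ≡ 22. Since 54 = 32 + 16 + 4 + 2, 30^54 ≡ 22·9·48·15: 22·9 = 198 ≡ 21, then 21·48 = 1008 ≡ 5, then 5·15 = 75 ≡ 16. So 30^54 ≡ 16 (mod 59).
So ψ(29) = ψ(30) = 16 while 29 ≠ 30, thus ψ is not injective.
A non-injective map from the 59-element set ℤ/59ℤ to itself takes at most 58 distinct values, so it cannot be surjective. Therefore ψ is not surjective.
Since ψ is not surjective, we determine |image(ψ)|. Computing x^54 mod 59 for each x (by repeated squaring, reducing mod 59 at every step), the values ψ(0), ψ(1), …, ψ(58) are: 0, 1, 48, 51, 3, 27, 29, 36, 26, 5, 57, 46, 35, 12, 17, 20, 9, 41, 4, 53, 22, 7, 25, 15, 28, 21, 45, 19, 49, 16, 16, 49, 19, 45, 21, 28, 15, 25, 7, 22, 53, 4, 41, 9, 20, 17, 12, 35, 46, 57, 5, 26, 36, 29, 27, 3, 51, 48, 1.
The distinct values are {0, 1, 3, 4, 5, 7, 9, 12, 15, 16, 17, 19, 20, 21, 22, 25, 26, 27, 28, 29, 35, 36, 41, 45, 46, 48, 49, 51, 53, 57}; there are 30 of them.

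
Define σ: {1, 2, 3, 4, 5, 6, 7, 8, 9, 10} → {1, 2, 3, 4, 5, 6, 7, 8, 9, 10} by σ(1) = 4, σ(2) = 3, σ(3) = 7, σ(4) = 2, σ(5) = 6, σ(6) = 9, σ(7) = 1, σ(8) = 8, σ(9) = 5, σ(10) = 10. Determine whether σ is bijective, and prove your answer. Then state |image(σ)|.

10

The values 4, 3, 7, 2, 6, 9, 1, 8, 5, 10 are a permutation of {1, 2, 3, 4, 5, 6, 7, 8, 9, 10}: each element appears exactly once.
So σ is injective and surjective, hence bijective.
The image of σ is {1, 2, 3, 4, 5, 6, 7, 8, 9, 10}, which has 10 elements.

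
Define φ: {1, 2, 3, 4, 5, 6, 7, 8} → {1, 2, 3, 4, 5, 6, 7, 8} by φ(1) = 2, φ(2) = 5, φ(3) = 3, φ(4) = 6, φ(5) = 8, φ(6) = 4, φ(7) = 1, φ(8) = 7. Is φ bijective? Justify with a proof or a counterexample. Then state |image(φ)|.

8

The values 2, 5, 3, 6, 8, 4, 1, 7 are a permutation of {1, 2, 3, 4, 5, 6, 7, 8}: each element appears exactly once.
So φ is injective and surjective, hence bijective.
The image of φ is {1, 2, 3, 4, 5, 6, 7, 8}, which has 8 elements.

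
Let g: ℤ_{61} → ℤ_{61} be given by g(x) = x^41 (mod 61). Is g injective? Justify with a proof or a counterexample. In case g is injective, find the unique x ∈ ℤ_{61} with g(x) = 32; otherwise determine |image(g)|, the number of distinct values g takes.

40

Since 61 is prime, the nonzero elements of ℤ_{61} form a cyclic group of order 60.
As gcd(41, 60) = 1, raising to the 41st power is a bijection on this group: if a^41 ≡ b^41 then (ab^{−1})^41 = 1, and the only element of order dividing gcd(41, 60) = 1 is 1, so a = b.
With g(0) = 0 this makes g injective on all of ℤ_{61}, hence bijective (finite equal-size domain and codomain). In particular g is injective.
Since g is injective, we find the preimage of 32. The inverse of x ↦ x^41 on (ℤ_{61})^× is x ↦ x^41, because 41·41 = 1681 = 28·60 + 1 ≡ 1 (mod 60) and x^{60} = 1 for x ≠ 0 (Fermat). So g⁻¹(32) = 32^41 mod 61.
Repeated squaring mod 61: 32^1 ≡ 32, 32^2 ≡ 32² = 1024 ≡ 48, 32^4 ≡ 48² = 2304 ≡ 47, 32^8 ≡ 47² = 2209 ≡ 13, 32^16 ≡ 13² = 169 ≡ 47, 32^32 ≡ 47² = 2209 ≡ 13. Since 41 = 32 + 8 + 1, 32^41 ≡ 13·13·32: 13·13 = 169 ≡ 47, then 47·32 = 1504 ≡ 40. So 32^41 ≡ 40 (mod 61).
Hence g⁻¹(32) = 40.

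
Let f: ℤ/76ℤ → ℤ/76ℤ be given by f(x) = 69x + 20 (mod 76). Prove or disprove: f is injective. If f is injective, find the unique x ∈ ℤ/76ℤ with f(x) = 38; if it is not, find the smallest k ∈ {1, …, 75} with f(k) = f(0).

Recall: f is injective when f(u) = f(v) forces u = v.
Suppose f(u) = f(v) in ℤ/76ℤ. Then 69u + 20 ≡ 69v + 20 (mod 76), therefore 69(u − v) ≡ 0 (mod 76).
Since gcd(69, 76) = 1, 69 is invertible modulo 76, thus u − v ≡ 0 (mod 76), i.e. u = v.
So f is injective.
We now compute 69⁻¹ mod 76 explicitly. Euclid's algorithm: 76 = 1·69 + 7, 69 = 9·7 + 6, 7 = 1·6 + 1; back-substituting gives 1 = 65·69 − 59·76, so 69⁻¹ ≡ 65 (mod 76).
Since f is injective, we find f⁻¹(38): we need 69x ≡ 38 − 20 ≡ 18 (mod 76). Using 69⁻¹ = 65: x ≡ 65·18 = 1170 = 15·76 + 30, so x = 30.
Check: f(30) = 69·30 + 20 = 2090 = 27·76 + 38 ≡ 38 (mod 76).

30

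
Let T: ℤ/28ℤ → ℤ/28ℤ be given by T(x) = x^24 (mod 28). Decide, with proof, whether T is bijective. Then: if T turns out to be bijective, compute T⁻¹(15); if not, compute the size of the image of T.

T(1) = 1^24 = 1.
T(3): Repeated squaring mod 28: 3^1 ≡ 3, 3^2 ≡ 3² = 9, 3^4 ≡ 9² = 81 ≡ 25, 3^8 ≡ 25² = 625 ≡ 9, 3^16 ≡ 9² = 81 ≡ 25. Since 24 = 16 + 8, 3^24 ≡ 25·9: 25·9 = 225 ≡ 1. So 3^24 ≡ 1 (mod 28).
So T(1) = T(3) = 1 while 1 ≠ 3, therefore T is not injective, hence not bijective.
Since T is not bijective, we determine |image(T)|. Computing x^24 mod 28 for each x (by repeated squaring, reducing mod 28 at every step), the values T(0), T(1), …, T(27) are: 0, 1, 8, 1, 8, 1, 8, 21, 8, 1, 8, 1, 8, 1, 0, 1, 8, 1, 8, 1, 8, 21, 8, 1, 8, 1, 8, 1.
The distinct values are {0, 1, 8, 21}; there are 4 of them.

4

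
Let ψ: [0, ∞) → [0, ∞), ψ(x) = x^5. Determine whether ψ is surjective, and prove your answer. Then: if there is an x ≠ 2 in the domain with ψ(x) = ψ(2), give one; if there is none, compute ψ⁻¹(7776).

For any y ∈ [0, ∞), x = y^{1/5} ∈ [0, ∞) gives ψ(x) = y, so ψ is surjective.
Since x ↦ x^5 is strictly increasing on [0, ∞), it is injective there, so no x ≠ 2 in the domain has ψ(x) = ψ(2). We therefore compute ψ⁻¹(7776) = 7776^{1/5} = 6 (indeed 6^5 = 7776).

6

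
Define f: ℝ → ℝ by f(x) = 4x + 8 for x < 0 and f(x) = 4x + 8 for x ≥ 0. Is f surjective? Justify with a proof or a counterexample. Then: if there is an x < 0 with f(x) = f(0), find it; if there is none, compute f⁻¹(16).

2

Both pieces are strictly increasing (slopes 4 and 4), so each is injective on its own interval.
The left piece maps (−∞, 0) onto (−∞, 8); the right piece maps [0, ∞) onto [8, ∞).
These images together cover ℝ, so f is surjective.
Because the two images are disjoint, no x < 0 has f(x) = f(0), so we compute f⁻¹(16): 16 lies in [8, ∞), so solve 4x + 8 = 16: x = (16 − 8)/4 = 2.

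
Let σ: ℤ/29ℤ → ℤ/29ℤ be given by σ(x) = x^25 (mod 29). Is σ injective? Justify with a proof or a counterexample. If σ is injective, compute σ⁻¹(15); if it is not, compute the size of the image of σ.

26

Since 29 is prime, the nonzero elements of ℤ/29ℤ form a cyclic group of order 28.
As gcd(25, 28) = 1, raising to the 25th power is a bijection on this group: if a^25 ≡ b^25 then (ab^{−1})^25 = 1, and the only element of order dividing gcd(25, 28) = 1 is 1, so a = b.
With σ(0) = 0 this makes σ injective on all of ℤ/29ℤ, hence bijective (finite equal-size domain and codomain). In particular σ is injective.
Since σ is injective, we find the preimage of 15. The inverse of x ↦ x^25 on (ℤ/29ℤ)^× is x ↦ x^9, because 25·9 = 225 = 8·28 + 1 ≡ 1 (mod 28) and x^{28} = 1 for x ≠ 0 (Fermat). So σ⁻¹(15) = 15^9 mod 29.
Repeated squaring mod 29: 15^1 ≡ 15, 15^2 ≡ 15² = 225 ≡ 22, 15^4 ≡ 22² = 484 ≡ 20, 15^8 ≡ 20² = 400 ≡ 23. Since 9 = 8 + 1, 15^9 ≡ 23·15: 23·15 = 345 ≡ 26. So 15^9 ≡ 26 (mod 29).
Hence σ⁻¹(15) = 26.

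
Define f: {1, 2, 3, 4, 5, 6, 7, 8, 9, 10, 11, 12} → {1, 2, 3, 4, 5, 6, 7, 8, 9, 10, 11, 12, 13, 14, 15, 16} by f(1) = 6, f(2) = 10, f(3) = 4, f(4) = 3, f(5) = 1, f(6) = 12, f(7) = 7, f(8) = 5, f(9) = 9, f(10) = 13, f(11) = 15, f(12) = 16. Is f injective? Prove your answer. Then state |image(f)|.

The values f(1), …, f(12) are 6, 10, 4, 3, 1, 12, 7, 5, 9, 13, 15, 16 — all distinct.
So f(s) = f(t) only when s = t, and f is injective.
The image of f is {1, 3, 4, 5, 6, 7, 9, 10, 12, 13, 15, 16}, which has 12 elements.

12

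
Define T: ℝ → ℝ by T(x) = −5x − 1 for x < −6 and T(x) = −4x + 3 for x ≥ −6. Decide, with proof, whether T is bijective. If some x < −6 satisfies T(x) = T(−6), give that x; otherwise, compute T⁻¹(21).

Both pieces are strictly decreasing (slopes −5 and −4), so each is injective on its own interval.
The left piece maps (−∞, −6) onto (29, ∞); the right piece maps [−6, ∞) onto (−∞, 27].
The images leave a gap (29 has no preimage), so T is not surjective, hence not bijective.
Because the two images are disjoint, no x < −6 has T(x) = T(−6), so we compute T⁻¹(21): 21 lies in (−∞, 27], so solve −4x + 3 = 21: x = (21 − 3)/(−4) = −9/2.

-9/2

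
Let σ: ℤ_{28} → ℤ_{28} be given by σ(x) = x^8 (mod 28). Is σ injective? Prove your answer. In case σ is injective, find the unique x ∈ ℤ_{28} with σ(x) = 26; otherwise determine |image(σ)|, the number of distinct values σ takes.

8

σ(6): Repeated squaring mod 28: 6^1 ≡ 6, 6^2 ≡ 6² = 36 ≡ 8, 6^4 ≡ 8² = 64 ≡ 8, 6^8 ≡ 8² = 64 ≡ 8. So 6^8 ≡ 8 (mod 28).
σ(8): Repeated squaring mod 28: 8^1 ≡ 8, 8^2 ≡ 8² = 64 ≡ 8, 8^4 ≡ 8² = 64 ≡ 8, 8^8 ≡ 8² = 64 ≡ 8. So 8^8 ≡ 8 (mod 28).
So σ(6) = σ(8) = 8 while 6 ≠ 8, thus σ is not injective.
Since σ is not injective, we determine |image(σ)|. Computing x^8 mod 28 for each x (by repeated squaring, reducing mod 28 at every step), the values σ(0), σ(1), …, σ(27) are: 0, 1, 4, 9, 16, 25, 8, 21, 8, 25, 16, 9, 4, 1, 0, 1, 4, 9, 16, 25, 8, 21, 8, 25, 16, 9, 4, 1.
The distinct values are {0, 1, 4, 8, 9, 16, 21, 25}; there are 8 of them.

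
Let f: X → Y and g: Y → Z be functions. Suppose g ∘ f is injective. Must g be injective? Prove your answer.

not injective

No. Take X = {1, 2, 3}, Y = {1, 2, 3, 4}, Z = {1, 2, 3, 4}, f(a) = a for each a ∈ X, and g(b) = 3 if b ∈ {3, 4} else g(b) = b.
Then g ∘ f = f is injective (X ⊂ Y and f is the inclusion), but g(3) = g(4) = 3 with 3 ≠ 4, so g is not injective.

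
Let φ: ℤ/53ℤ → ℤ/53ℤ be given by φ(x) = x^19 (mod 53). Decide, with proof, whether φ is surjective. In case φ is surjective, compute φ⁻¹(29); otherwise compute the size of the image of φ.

38

Since 53 is prime, the nonzero elements of ℤ/53ℤ form a cyclic group of order 52.
As gcd(19, 52) = 1, raising to the 19th power is a bijection on this group: if u^19 ≡ v^19 then (uv^{−1})^19 = 1, and the only element of order dividing gcd(19, 52) = 1 is 1, so u = v.
With φ(0) = 0 this makes φ injective on all of ℤ/53ℤ, hence bijective (finite equal-size domain and codomain). In particular φ is surjective.
Since φ is surjective, we find the preimage of 29. The inverse of x ↦ x^19 on (ℤ/53ℤ)^× is x ↦ x^11, because 19·11 = 209 = 4·52 + 1 ≡ 1 (mod 52) and x^{52} = 1 for x ≠ 0 (Fermat). So φ⁻¹(29) = 29^11 mod 53.
Repeated squaring mod 53: 29^1 ≡ 29, 29^2 ≡ 29² = 841 ≡ 46, 29^4 ≡ 46² = 2116 ≡ 49, 29^8 ≡ 49² = 2401 ≡ 16. Since 11 = 8 + 2 + 1, 29^11 ≡ 16·46·29: 16·46 = 736 ≡ 47, then 47·29 = 1363 ≡ 38. So 29^11 ≡ 38 (mod 53).
Hence φ⁻¹(29) = 38.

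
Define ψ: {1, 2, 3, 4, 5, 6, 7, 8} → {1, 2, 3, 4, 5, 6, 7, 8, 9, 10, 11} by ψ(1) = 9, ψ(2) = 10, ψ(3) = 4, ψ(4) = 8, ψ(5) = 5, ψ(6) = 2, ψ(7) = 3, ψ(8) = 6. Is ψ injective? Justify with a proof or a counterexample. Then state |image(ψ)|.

The values ψ(1), …, ψ(8) are 9, 10, 4, 8, 5, 2, 3, 6 — all distinct.
So ψ(u) = ψ(v) only when u = v, and ψ is injective.
The image of ψ is {2, 3, 4, 5, 6, 8, 9, 10}, which has 8 elements.

8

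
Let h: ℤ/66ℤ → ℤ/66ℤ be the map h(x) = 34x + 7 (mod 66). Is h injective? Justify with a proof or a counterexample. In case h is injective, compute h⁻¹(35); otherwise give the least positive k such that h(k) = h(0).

Recall that injectivity means: for all a, b in the domain, h(a) = h(b) implies a = b.
We have gcd(34, 66) = 2 > 1. Taking a = 0 and b = 33: h(0) = 7 and h(33) = 34·33 + 7 = 1129 ≡ 7 (mod 66).
So h(0) = h(33) while 0 ≠ 33, therefore h is not injective.
Since h is not injective, we find the least positive k with h(k) = h(0): this means 34k ≡ 0 (mod 66), i.e. 66 ∣ 34k. Since gcd(34, 66) = 2, dividing through by 2 this holds exactly when 33 ∣ 17k, and as gcd(17, 33) = 1, exactly when 33 ∣ k.
The smallest positive such k is 33.

33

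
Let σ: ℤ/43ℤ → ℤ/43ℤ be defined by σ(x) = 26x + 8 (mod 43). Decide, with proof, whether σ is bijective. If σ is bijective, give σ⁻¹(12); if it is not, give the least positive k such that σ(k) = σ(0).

By definition, σ is injective if σ(u) = σ(v) implies u = v.
If σ(u) = σ(v), then 26u ≡ 26v (mod 43). Because gcd(26, 43) = 1, we may cancel 26 to get u ≡ v (mod 43).
We now compute 26⁻¹ mod 43 explicitly. Euclid's algorithm: 43 = 1·26 + 17, 26 = 1·17 + 9, 17 = 1·9 + 8, 9 = 1·8 + 1; back-substituting gives 1 = 5·26 − 3·43, so 26⁻¹ ≡ 5 (mod 43).
Then y ↦ 5(y − 8) is a two-sided inverse to σ, so every y ∈ ℤ/43ℤ has a preimage.
Hence σ is bijective.
Since σ is bijective, we compute σ⁻¹(12): solve 26x + 8 ≡ 12 (mod 43), i.e. 26x ≡ 4 (mod 43).
Multiplying by 26⁻¹ = 5 gives x ≡ 5·4 = 20 ≡ 20 (mod 43).
Check: σ(20) = 26·20 + 8 = 528 = 12·43 + 12 ≡ 12 (mod 43).

20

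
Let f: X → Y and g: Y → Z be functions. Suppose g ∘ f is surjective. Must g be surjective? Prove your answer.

Let c ∈ Z. Since g ∘ f is surjective, some a ∈ X has g(f(a)) = c. Then b = f(a) ∈ Y satisfies g(b) = c. So g is surjective.

surjective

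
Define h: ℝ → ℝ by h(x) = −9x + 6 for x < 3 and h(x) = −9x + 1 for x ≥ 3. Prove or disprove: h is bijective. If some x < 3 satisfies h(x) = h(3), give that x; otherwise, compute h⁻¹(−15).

Both pieces are strictly decreasing (slopes −9 and −9), so each is injective on its own interval.
The left piece maps (−∞, 3) onto (−21, ∞); the right piece maps [3, ∞) onto (−∞, −26].
The images leave a gap (−21 has no preimage), so h is not surjective, hence not bijective.
Because the two images are disjoint, no x < 3 has h(x) = h(3), so we compute h⁻¹(−15): −15 lies in (−21, ∞), so solve −9x + 6 = −15: x = (−15 − 6)/(−9) = 7/3.

7/3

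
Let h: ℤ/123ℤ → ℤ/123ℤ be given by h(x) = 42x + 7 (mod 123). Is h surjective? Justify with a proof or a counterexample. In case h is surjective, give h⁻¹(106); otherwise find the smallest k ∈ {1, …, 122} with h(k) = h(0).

Since gcd(42, 123) = 3, we have 42x ≡ 0 (mod 3) for all x, so h(x) ≡ 1 (mod 3).
But 0 ≢ 1 (mod 3), so 0 ∈ ℤ/123ℤ has no preimage. Thus h is not surjective.
Since h is not surjective, we find the least positive k with h(k) = h(0): this means 42k ≡ 0 (mod 123), i.e. 123 ∣ 42k. Since gcd(42, 123) = 3, dividing through by 3 this holds exactly when 41 ∣ 14k, and as gcd(14, 41) = 1, exactly when 41 ∣ k.
The smallest positive such k is 41.

41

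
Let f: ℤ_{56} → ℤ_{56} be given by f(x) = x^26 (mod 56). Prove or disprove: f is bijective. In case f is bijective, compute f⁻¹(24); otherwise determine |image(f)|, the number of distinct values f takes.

8

f(6): Repeated squaring mod 56: 6^1 ≡ 6, 6^2 ≡ 6² = 36, 6^4 ≡ 36² = 1296 ≡ 8, 6^8 ≡ 8² = 64 ≡ 8, 6^16 ≡ 8² = 64 ≡ 8. Since 26 = 16 + 8 + 2, 6^26 ≡ 8·8·36: 8·8 = 64 ≡ 8, then 8·36 = 288 ≡ 8. So 6^26 ≡ 8 (mod 56).
f(8): Repeated squaring mod 56: 8^1 ≡ 8, 8^2 ≡ 8² = 64 ≡ 8, 8^4 ≡ 8² = 64 ≡ 8, 8^8 ≡ 8² = 64 ≡ 8, 8^16 ≡ 8² = 64 ≡ 8. Since 26 = 16 + 8 + 2, 8^26 ≡ 8·8·8: 8·8 = 64 ≡ 8, then 8·8 = 64 ≡ 8. So 8^26 ≡ 8 (mod 56).
So f(6) = f(8) = 8 while 6 ≠ 8, so f is not injective, hence not bijective.
Since f is not bijective, we determine |image(f)|. Computing x^26 mod 56 for each x (by repeated squaring, reducing mod 56 at every step), the values f(0), f(1), …, f(55) are: 0, 1, 32, 9, 16, 25, 8, 49, 8, 25, 16, 9, 32, 1, 0, 1, 32, 9, 16, 25, 8, 49, 8, 25, 16, 9, 32, 1, 0, 1, 32, 9, 16, 25, 8, 49, 8, 25, 16, 9, 32, 1, 0, 1, 32, 9, 16, 25, 8, 49, 8, 25, 16, 9, 32, 1.
The distinct values are {0, 1, 8, 9, 16, 25, 32, 49}; there are 8 of them.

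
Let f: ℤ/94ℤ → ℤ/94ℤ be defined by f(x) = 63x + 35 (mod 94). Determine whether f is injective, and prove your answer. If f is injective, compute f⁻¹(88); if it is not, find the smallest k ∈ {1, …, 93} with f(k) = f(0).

65

If f(a) = f(b), then 63a ≡ 63b (mod 94). Because gcd(63, 94) = 1, we may cancel 63 to get a ≡ b (mod 94).
Therefore f is injective.
We now compute 63⁻¹ mod 94 explicitly. Euclid's algorithm: 94 = 1·63 + 31, 63 = 2·31 + 1; back-substituting gives 1 = 3·63 − 2·94, so 63⁻¹ ≡ 3 (mod 94).
Since f is injective, we compute f⁻¹(88): solve 63x + 35 ≡ 88 (mod 94), i.e. 63x ≡ 53 (mod 94).
Multiplying by 63⁻¹ = 3 gives x ≡ 3·53 = 159 = 1·94 + 65 ≡ 65 (mod 94).
Check: f(65) = 63·65 + 35 = 4130 = 43·94 + 88 ≡ 88 (mod 94).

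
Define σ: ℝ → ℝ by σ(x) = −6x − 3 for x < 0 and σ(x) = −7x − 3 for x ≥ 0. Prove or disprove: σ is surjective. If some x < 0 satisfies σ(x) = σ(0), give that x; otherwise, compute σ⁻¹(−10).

Both pieces are strictly decreasing (slopes −6 and −7), so each is injective on its own interval.
The left piece maps (−∞, 0) onto (−3, ∞); the right piece maps [0, ∞) onto (−∞, −3].
These images together cover ℝ, so σ is surjective.
Because the two images are disjoint, no x < 0 has σ(x) = σ(0), so we compute σ⁻¹(−10): −10 lies in (−∞, −3], so solve −7x − 3 = −10: x = (−10 + 3)/(−7) = 1.

1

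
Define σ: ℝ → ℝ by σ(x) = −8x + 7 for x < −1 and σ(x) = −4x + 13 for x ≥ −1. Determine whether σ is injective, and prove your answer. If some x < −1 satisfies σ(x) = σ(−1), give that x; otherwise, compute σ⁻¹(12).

Both pieces are strictly decreasing (slopes −8 and −4), so each is injective on its own interval.
The left piece maps (−∞, −1) onto (15, ∞); the right piece maps [−1, ∞) onto (−∞, 17].
These images overlap. In particular σ(−1) = 17 (right piece), and solving −8x + 7 = 17 on the left piece gives x = −5/4 < −1.
So σ(−5/4) = σ(−1) with −5/4 ≠ −1, and σ is not injective. This x = −5/4 is the requested value below −1.

-5/4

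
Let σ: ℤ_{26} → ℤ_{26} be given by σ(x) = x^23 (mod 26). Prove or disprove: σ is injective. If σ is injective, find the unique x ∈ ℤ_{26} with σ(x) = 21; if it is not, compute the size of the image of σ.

5

Computing x^23 mod 26 for each x (by repeated squaring, reducing mod 26 at every step), the values σ(0), σ(1), …, σ(25) are: 0, 1, 20, 9, 10, 21, 24, 15, 18, 3, 4, 19, 12, 13, 14, 7, 22, 23, 8, 11, 2, 5, 16, 17, 6, 25.
Every element of ℤ_{26} appears exactly once in this list, so σ is a bijection, and in particular injective.
Since σ is injective, we read off the preimage of 21 from the same table: σ(5) = 21, so σ⁻¹(21) = 5.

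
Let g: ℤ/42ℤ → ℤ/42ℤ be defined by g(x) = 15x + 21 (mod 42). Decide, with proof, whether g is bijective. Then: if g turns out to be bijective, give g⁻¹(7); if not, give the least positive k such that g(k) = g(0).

We have gcd(15, 42) = 3 > 1. Taking a = 0 and b = 14: g(0) = 21 and g(14) = 15·14 + 21 = 231 ≡ 21 (mod 42).
So g(0) = g(14) while 0 ≠ 14, therefore g is not injective, hence not bijective.
Since g is not bijective, we find the least positive k with g(k) = g(0): this means 15k ≡ 0 (mod 42), i.e. 42 ∣ 15k. Since gcd(15, 42) = 3, dividing through by 3 this holds exactly when 14 ∣ 5k, and as gcd(5, 14) = 1, exactly when 14 ∣ k.
The smallest positive such k is 14.

14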